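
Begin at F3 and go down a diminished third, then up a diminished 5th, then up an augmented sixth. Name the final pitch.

F##4

F3 down a diminished third → D#3 (2 semitones).
D#3 up a diminished fifth → A3 (6 semitones).
A3 up an augmented sixth → F##4 (10 semitones).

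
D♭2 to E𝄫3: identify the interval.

minor ninth

D to E spans two letter names (D-E), plus an octave — that makes it a ninth of some quality.
A major ninth would be 14 semitones, but Db2 to Ebb3 is 13 — one semitone narrower, making it a minor ninth.
(Equivalently, a compound minor second: a minor second plus an octave.)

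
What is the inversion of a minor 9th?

major seventh

First reduce the compound minor ninth to its simple form, a minor second.
The rule of nine gives the new number: 9 − 2 = 7, so a second becomes a seventh.
The quality also flips — minor becomes major — giving a major seventh.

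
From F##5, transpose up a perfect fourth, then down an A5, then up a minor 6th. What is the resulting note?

C6

A perfect fourth up from F##5 is B#5.
Down an augmented fifth from B#5: E5 (8 semitones down).
Up a minor sixth from E5: C6 (8 semitones up).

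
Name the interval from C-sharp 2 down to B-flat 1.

A2

Descending from C#2 to Bb1 is the same interval as ascending Bb1 to C#2.
B to C spans two letter names (B-C), so the interval is some kind of second.
Bb1 to C#2 spans 3 semitones — one semitone wider than the major second (2) — giving an augmented second.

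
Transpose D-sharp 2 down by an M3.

Three letter names down from D: B.
Moving 4 semitones down from D#2 (the size of a major third) reaches B1.

B 1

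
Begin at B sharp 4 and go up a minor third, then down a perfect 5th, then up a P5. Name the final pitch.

B#4 up a minor third → D#5 (3 semitones).
A perfect fifth down from D#5 is G#4.
A perfect fifth up from G#4 is D#5.

D sharp 5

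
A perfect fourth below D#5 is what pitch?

Four letter names down from D: A.
A perfect fourth spans 5 semitones, so from D#5 the target pitch is A#4.

A#4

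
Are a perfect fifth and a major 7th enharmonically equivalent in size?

No

A perfect fifth is 7 semitones but a major seventh is 11 semitones — different sizes.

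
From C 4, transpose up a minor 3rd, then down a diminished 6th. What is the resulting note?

G sharp 3

Up a minor third from C4: Eb4 (3 semitones up).
Eb4 down a diminished sixth → G#3 (7 semitones).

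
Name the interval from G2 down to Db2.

augmented fourth

Descending from G2 to Db2 is the same interval as ascending Db2 to G2.
D to G spans four letter names (D-E-F-G), so the interval is some kind of fourth.
The perfect fourth is 5 semitones; here we have 6, one semitone wider: augmented.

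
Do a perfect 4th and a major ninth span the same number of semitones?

A perfect fourth is 5 semitones but a major ninth is 14 semitones — different sizes.

No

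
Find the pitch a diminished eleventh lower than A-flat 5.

E 4

Four letters down from A (plus an octave) reaches E.
A diminished eleventh spans 16 semitones, so from Ab5 the target pitch is E4.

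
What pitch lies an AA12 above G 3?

The twelfth's letter: G up five letter names plus an octave → D.
A doubly augmented twelfth spans 21 semitones, so from G3 the target pitch is D##5.

D double-sharp 5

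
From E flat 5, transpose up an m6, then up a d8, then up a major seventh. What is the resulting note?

B double-flat 7

Up a minor sixth from Eb5: Cb6 (8 semitones up).
A diminished octave up from Cb6 is Cbb7.
A major seventh up from Cbb7 is Bbb7.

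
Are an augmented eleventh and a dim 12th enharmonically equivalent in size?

An augmented eleventh = 18 semitones = a diminished twelfth; enharmonically equal.

Yes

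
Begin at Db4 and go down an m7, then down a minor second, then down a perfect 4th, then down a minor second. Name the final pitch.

G#2

Down a minor seventh from Db4: Eb3 (10 semitones down).
Eb3 down a minor second → D3 (1 semitone).
D3 down a perfect fourth → A2 (5 semitones).
A minor second down from A2 is G#2.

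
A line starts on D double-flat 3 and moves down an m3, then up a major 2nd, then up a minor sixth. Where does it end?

Dbb3 down a minor third → Bbb2 (3 semitones).
A major second up from Bbb2 is Cb3.
A minor sixth up from Cb3 is Abb3.

A double-flat 3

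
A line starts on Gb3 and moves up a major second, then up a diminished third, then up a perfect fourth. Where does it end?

Up a major second from Gb3: Ab3 (2 semitones up).
Ab3 up a diminished third → Cbb4 (2 semitones).
Cbb4 up a perfect fourth → Fbb4 (5 semitones).

Fbb4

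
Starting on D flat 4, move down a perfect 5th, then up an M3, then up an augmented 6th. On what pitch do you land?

A perfect fifth down from Db4 is Gb3.
Up a major third from Gb3: Bb3 (4 semitones up).
Up an augmented sixth from Bb3: G#4 (10 semitones up).

G sharp 4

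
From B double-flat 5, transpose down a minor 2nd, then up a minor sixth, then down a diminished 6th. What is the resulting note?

Bbb5 down a minor second → Ab5 (1 semitone).
Ab5 up a minor sixth → Fb6 (8 semitones).
Fb6 down a diminished sixth → A5 (7 semitones).

A 5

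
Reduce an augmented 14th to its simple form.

Each octave removed subtracts seven from the number: 14 − 7 = 7.
That makes an augmented fourteenth a compound augmented seventh — an octave plus an augmented seventh.

A7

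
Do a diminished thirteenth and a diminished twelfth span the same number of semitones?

No

A diminished thirteenth is 19 semitones but a diminished twelfth is 18 semitones — different sizes.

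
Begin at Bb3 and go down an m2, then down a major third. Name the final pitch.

F3

Down a minor second from Bb3: A3 (1 semitone down).
A major third down from A3 is F3.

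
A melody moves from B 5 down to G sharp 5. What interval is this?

minor 3rd

Descending from B5 to G#5 is the same interval as ascending G#5 to B5.
G to B spans three letter names (G-A-B) — that makes it a third of some quality.
At 3 semitones, G#5→B5 falls one short of a major third: minor.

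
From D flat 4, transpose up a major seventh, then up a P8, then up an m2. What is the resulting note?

A major seventh up from Db4 is C5.
A perfect octave up from C5 is C6.
A minor second up from C6 is Db6.

D flat 6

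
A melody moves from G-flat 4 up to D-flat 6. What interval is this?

perfect twelfth

G to D spans five letter names (G-A-B-C-D), plus an octave — that makes it a twelfth of some quality.
Counting semitones, Gb4→Db6 is 19, which is the perfect twelfth.
(Equivalently, a compound perfect fifth: a perfect fifth plus an octave.)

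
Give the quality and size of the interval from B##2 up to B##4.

B to B is the same letter name, plus 2 octaves: a fifteenth.
Counting semitones, B##2→B##4 is 24, which is the perfect fifteenth.
(Equivalently, a compound perfect octave: a perfect octave plus an octave.)

P15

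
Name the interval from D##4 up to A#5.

diminished twelfth

D to A spans five letter names (D-E-F-G-A), plus an octave — that makes it a twelfth of some quality.
The perfect twelfth is 19 semitones; here we have 18, one semitone narrower: diminished.
(Equivalently, a compound diminished fifth: a diminished fifth plus an octave.)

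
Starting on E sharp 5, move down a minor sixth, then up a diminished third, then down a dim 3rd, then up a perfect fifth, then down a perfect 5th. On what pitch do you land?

A minor sixth down from E#5 is G##4.
A diminished third up from G##4 is B4.
A diminished third down from B4 is G##4.
Up a perfect fifth from G##4: D##5 (7 semitones up).
Down a perfect fifth from D##5: G##4 (7 semitones down).

G double-sharp 4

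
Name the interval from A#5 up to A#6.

perfect octave

A to A is the same letter name, plus an octave — that makes it an octave of some quality.
A#5 to A#6 is 12 semitones, matching the perfect octave exactly, so the quality is perfect.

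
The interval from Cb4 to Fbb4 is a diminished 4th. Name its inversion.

Inverted interval numbers add to nine, so a fourth pairs with a fifth (4 + 5 = 9).
Quality inverts too: diminished becomes augmented. That makes the inversion an augmented fifth.

augmented fifth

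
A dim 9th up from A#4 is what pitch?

Two letters up from A (plus an octave) reaches B.
A diminished ninth spans 12 semitones, so from A#4 the target pitch is Bb5.

Bb5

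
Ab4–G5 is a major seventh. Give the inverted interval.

m2

The rule of nine gives the new number: 9 − 7 = 2, so a seventh becomes a second.
The quality also flips — major becomes minor — giving a minor second.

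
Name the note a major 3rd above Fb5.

Ab5

The third takes the letter from F up to A.
Moving 4 semitones up from Fb5 (the size of a major third) reaches Ab5.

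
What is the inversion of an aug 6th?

diminished third

Inverted interval numbers add to nine, so a sixth pairs with a third (6 + 3 = 9).
The quality also flips — augmented becomes diminished — giving a diminished third.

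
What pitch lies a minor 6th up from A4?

Counting six letter names up from A lands on F.
A minor sixth is 8 semitones; 8 semitones up from A4 gives F5.

F5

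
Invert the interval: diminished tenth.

First reduce the compound diminished tenth to its simple form, a diminished third.
Interval numbers invert to sum to nine: 3 + 6 = 9, so a third inverts to a sixth.
Quality inverts too: diminished becomes augmented. That makes the inversion an augmented sixth.

augmented sixth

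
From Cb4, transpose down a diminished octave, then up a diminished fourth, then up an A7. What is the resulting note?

A diminished octave down from Cb4 is C3.
Up a diminished fourth from C3: Fb3 (4 semitones up).
An augmented seventh up from Fb3 is E4.

E4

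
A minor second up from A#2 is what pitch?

B2

The second takes the letter from A up to B.
A minor second is 1 semitone; 1 semitone up from A#2 gives B2.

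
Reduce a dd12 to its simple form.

doubly diminished fifth

Subtracting seven from the interval number removes an octave: 12 − 7 = 5.
Quality carries through unchanged, so the simple form is a doubly diminished fifth.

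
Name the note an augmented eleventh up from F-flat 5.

The eleventh's letter: F up four letter names plus an octave → B.
Moving 18 semitones up from Fb5 (the size of an augmented eleventh) reaches Bb6.

B-flat 6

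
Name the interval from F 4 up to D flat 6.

F to D spans six letter names (F-G-A-B-C-D), plus an octave: a thirteenth.
F4 to Db6 is 20 semitones, a half step short of the major thirteenth (21), so this is minor.
(Equivalently, a compound minor sixth: a minor sixth plus an octave.)

minor thirteenth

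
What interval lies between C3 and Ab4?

C to A spans six letter names (C-D-E-F-G-A), plus an octave, so the interval is some kind of thirteenth.
A major thirteenth would be 21 semitones, but C3 to Ab4 is 20 — one semitone narrower, making it a minor thirteenth.
(Equivalently, a compound minor sixth: a minor sixth plus an octave.)

m13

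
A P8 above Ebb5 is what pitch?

For an octave the letter name doesn't change: still E, an octave up.
A perfect octave spans 12 semitones, so from Ebb5 the target pitch is Ebb6.

Ebb6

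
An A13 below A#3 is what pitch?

C2

Counting six letter names plus an octave down from A lands on C.
Moving 22 semitones down from A#3 (the size of an augmented thirteenth) reaches C2.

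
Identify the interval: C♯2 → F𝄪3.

C to F spans four letter names (C-D-E-F), plus an octave: an eleventh.
The perfect eleventh is 17 semitones; here we have 18, one semitone wider: augmented.
(Equivalently, a compound augmented fourth: an augmented fourth plus an octave.)

augmented eleventh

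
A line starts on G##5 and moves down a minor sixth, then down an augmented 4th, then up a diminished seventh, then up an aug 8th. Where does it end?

A minor sixth down from G##5 is B##4.
B##4 down an augmented fourth → F##4 (6 semitones).
F##4 up a diminished seventh → E5 (9 semitones).
An augmented octave up from E5 is E#6.

E#6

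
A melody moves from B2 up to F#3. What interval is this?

perfect fifth

B to F spans five letter names (B-C-D-E-F) — that makes it a fifth of some quality.
The perfect fifth spans 7 semitones, and B2 to F#3 is exactly 7 semitones — so this is a perfect fifth.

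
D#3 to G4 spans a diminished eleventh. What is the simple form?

Subtracting seven from the interval number removes an octave: 11 − 7 = 4.
Quality carries through unchanged, so the simple form is a diminished fourth.

diminished 4th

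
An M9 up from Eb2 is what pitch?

Counting two letter names plus an octave up from E lands on F.
A major ninth is 14 semitones; 14 semitones up from Eb2 gives F3.

F3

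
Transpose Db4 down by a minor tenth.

Bb2

The tenth's letter: D down three letter names plus an octave → B.
A minor tenth spans 15 semitones, so from Db4 the target pitch is Bb2.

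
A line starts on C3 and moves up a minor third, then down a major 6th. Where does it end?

Gb2

A minor third up from C3 is Eb3.
Down a major sixth from Eb3: Gb2 (9 semitones down).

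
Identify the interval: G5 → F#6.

G to F spans seven letter names (G-A-B-C-D-E-F), so the interval is some kind of seventh.
Counting semitones, G5→F#6 is 11, which is the major seventh.

M7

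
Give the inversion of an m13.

First reduce the compound minor thirteenth to its simple form, a minor sixth.
Inverted interval numbers add to nine, so a sixth pairs with a third (6 + 3 = 9).
And minor becomes major under inversion, so we get a major third.

major third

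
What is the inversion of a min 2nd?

The rule of nine gives the new number: 9 − 2 = 7, so a second becomes a seventh.
And minor becomes major under inversion, so we get a major seventh.

M7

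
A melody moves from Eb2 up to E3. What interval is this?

E to E is the same letter name, plus an octave: an octave.
A perfect octave would be 12 semitones; Eb2 to E3 is 13, one semitone wider, so the interval is augmented.

augmented octave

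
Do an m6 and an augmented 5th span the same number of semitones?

A minor sixth = 8 semitones = an augmented fifth; enharmonically equal.

Yes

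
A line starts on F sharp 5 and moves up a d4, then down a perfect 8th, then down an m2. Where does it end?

A diminished fourth up from F#5 is Bb5.
Bb5 down a perfect octave → Bb4 (12 semitones).
A minor second down from Bb4 is A4.

A 4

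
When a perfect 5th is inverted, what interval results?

P4

Inverted interval numbers add to nine, so a fifth pairs with a fourth (5 + 4 = 9).
Quality inverts too: perfect stays perfect. That makes the inversion a perfect fourth.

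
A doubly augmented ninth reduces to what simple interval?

Subtracting seven from the interval number removes an octave: 9 − 7 = 2.
Quality carries through unchanged, so the simple form is a doubly augmented second.

doubly augmented 2nd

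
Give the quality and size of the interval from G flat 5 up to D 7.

G to D spans five letter names (G-A-B-C-D), plus an octave — that makes it a twelfth of some quality.
The perfect twelfth is 19 semitones; here we have 20, one semitone wider: augmented.
(Equivalently, a compound augmented fifth: an augmented fifth plus an octave.)

A12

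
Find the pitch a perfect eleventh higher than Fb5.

Counting four letter names plus an octave up from F lands on B.
A perfect eleventh is 17 semitones; 17 semitones up from Fb5 gives Bbb6.

Bbb6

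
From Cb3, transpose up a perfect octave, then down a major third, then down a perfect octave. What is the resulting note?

Abb2

A perfect octave up from Cb3 is Cb4.
Down a major third from Cb4: Abb3 (4 semitones down).
Down a perfect octave from Abb3: Abb2 (12 semitones down).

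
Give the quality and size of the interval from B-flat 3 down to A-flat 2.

Descending from Bb3 to Ab2 is the same interval as ascending Ab2 to Bb3.
A to B spans two letter names (A-B), plus an octave, so the interval is some kind of ninth.
The major ninth spans 14 semitones, and Ab2 to Bb3 is exactly 14 semitones — so this is a major ninth.
(Equivalently, a compound major second: a major second plus an octave.)

major ninth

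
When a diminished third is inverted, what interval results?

augmented sixth

Inverted interval numbers add to nine, so a third pairs with a sixth (3 + 6 = 9).
The quality also flips — diminished becomes augmented — giving an augmented sixth.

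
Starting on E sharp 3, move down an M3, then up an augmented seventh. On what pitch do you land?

A major third down from E#3 is C#3.
C#3 up an augmented seventh → B##3 (12 semitones).

B double-sharp 3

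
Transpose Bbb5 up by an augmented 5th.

F6

Counting five letter names up from B lands on F.
Moving 8 semitones up from Bbb5 (the size of an augmented fifth) reaches F6.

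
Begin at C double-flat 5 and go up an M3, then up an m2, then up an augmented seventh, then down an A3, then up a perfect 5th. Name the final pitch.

G double-flat 6

Up a major third from Cbb5: Ebb5 (4 semitones up).
Up a minor second from Ebb5: Fbb5 (1 semitone up).
An augmented seventh up from Fbb5 is Eb6.
Down an augmented third from Eb6: Cbb6 (5 semitones down).
Up a perfect fifth from Cbb6: Gbb6 (7 semitones up).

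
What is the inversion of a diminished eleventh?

First reduce the compound diminished eleventh to its simple form, a diminished fourth.
The rule of nine gives the new number: 9 − 4 = 5, so a fourth becomes a fifth.
And diminished becomes augmented under inversion, so we get an augmented fifth.

augmented fifth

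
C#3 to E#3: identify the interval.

C to E spans three letter names (C-D-E) — that makes it a third of some quality.
The major third spans 4 semitones, and C#3 to E#3 is exactly 4 semitones — so this is a major third.

major 3rd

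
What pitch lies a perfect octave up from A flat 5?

For an octave the letter name doesn't change: still A, an octave up.
Moving 12 semitones up from Ab5 (the size of a perfect octave) reaches Ab6.

A flat 6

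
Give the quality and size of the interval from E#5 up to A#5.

E to A spans four letter names (E-F-G-A), so the interval is some kind of fourth.
E#5 to A#5 is 5 semitones, matching the perfect fourth exactly, so the quality is perfect.

perfect fourth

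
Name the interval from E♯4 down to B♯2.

perfect eleventh

Descending from E#4 to B#2 is the same interval as ascending B#2 to E#4.
B to E spans four letter names (B-C-D-E), plus an octave, so the interval is some kind of eleventh.
Counting semitones, B#2→E#4 is 17, which is the perfect eleventh.
(Equivalently, a compound perfect fourth: a perfect fourth plus an octave.)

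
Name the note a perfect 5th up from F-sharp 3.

Five letter names up from F: C.
A perfect fifth spans 7 semitones, so from F#3 the target pitch is C#4.

C-sharp 4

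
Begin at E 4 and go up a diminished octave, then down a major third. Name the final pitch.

C flat 5

E4 up a diminished octave → Eb5 (11 semitones).
Eb5 down a major third → Cb5 (4 semitones).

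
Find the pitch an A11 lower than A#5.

E4

Four letters down from A (plus an octave) reaches E.
Moving 18 semitones down from A#5 (the size of an augmented eleventh) reaches E4.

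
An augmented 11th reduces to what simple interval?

Subtracting seven from the interval number removes an octave: 11 − 7 = 4.
That makes an augmented eleventh a compound augmented fourth — an octave plus an augmented fourth.

A4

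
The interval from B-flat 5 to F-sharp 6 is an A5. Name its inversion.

diminished 4th

Interval numbers invert to sum to nine: 5 + 4 = 9, so a fifth inverts to a fourth.
And augmented becomes diminished under inversion, so we get a diminished fourth.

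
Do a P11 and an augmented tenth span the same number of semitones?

Yes

A perfect eleventh spans 17 semitones, and an augmented tenth also spans 17 semitones — they're enharmonic.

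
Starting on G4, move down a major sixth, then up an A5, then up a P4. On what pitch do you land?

G4 down a major sixth → Bb3 (9 semitones).
An augmented fifth up from Bb3 is F#4.
F#4 up a perfect fourth → B4 (5 semitones).

B4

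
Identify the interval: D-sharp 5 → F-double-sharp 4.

minor 6th

Descending from D#5 to F##4 is the same interval as ascending F##4 to D#5.
F to D spans six letter names (F-G-A-B-C-D) — that makes it a sixth of some quality.
A major sixth would be 9 semitones, but F##4 to D#5 is 8 — one semitone narrower, making it a minor sixth.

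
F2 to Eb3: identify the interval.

F to E spans seven letter names (F-G-A-B-C-D-E): a seventh.
At 10 semitones, F2→Eb3 falls one short of a major seventh: minor.

minor 7th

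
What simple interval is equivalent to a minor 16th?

minor second

Each octave removed subtracts seven from the number: 16 − 14 = 2.
So a minor sixteenth is 2 octaves plus a minor second. The quality is unchanged.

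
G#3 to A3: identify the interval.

minor second

G to A spans two letter names (G-A) — that makes it a second of some quality.
G#3 to A3 is 1 semitone, a half step short of the major second (2), so this is minor.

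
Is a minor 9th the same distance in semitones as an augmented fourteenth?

No

A minor ninth spans 13 semitones; an augmented fourteenth spans 24 semitones. They differ by 11.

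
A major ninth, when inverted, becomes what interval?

minor 7th

First reduce the compound major ninth to its simple form, a major second.
The rule of nine gives the new number: 9 − 2 = 7, so a second becomes a seventh.
Quality inverts too: major becomes minor. That makes the inversion a minor seventh.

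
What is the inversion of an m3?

Inverted interval numbers add to nine, so a third pairs with a sixth (3 + 6 = 9).
Quality inverts too: minor becomes major. That makes the inversion a major sixth.

major 6th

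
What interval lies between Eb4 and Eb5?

E to E is the same letter name, plus an octave — that makes it an octave of some quality.
The perfect octave spans 12 semitones, and Eb4 to Eb5 is exactly 12 semitones — so this is a perfect octave.

P8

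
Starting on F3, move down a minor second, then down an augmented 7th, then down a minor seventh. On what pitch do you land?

Gb1

A minor second down from F3 is E3.
E3 down an augmented seventh → Fb2 (12 semitones).
Down a minor seventh from Fb2: Gb1 (10 semitones down).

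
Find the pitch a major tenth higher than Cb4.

Eb5

The tenth's letter: C up three letter names plus an octave → E.
A major tenth spans 16 semitones, so from Cb4 the target pitch is Eb5.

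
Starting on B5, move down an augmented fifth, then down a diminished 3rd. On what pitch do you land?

An augmented fifth down from B5 is Eb5.
Eb5 down a diminished third → C#5 (2 semitones).

C#5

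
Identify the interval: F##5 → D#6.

F to D spans six letter names (F-G-A-B-C-D): a sixth.
F##5 to D#6 is 8 semitones, a half step short of the major sixth (9), so this is minor.

minor sixth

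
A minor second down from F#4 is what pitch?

Two letter names down from F: E.
Moving 1 semitone down from F#4 (the size of a minor second) reaches E#4.

E#4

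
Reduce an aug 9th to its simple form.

Take out an octave (7 from the number): 9 − 7 = 2.
Quality carries through unchanged, so the simple form is an augmented second.

augmented second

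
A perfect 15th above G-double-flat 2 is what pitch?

For a fifteenth the letter name doesn't change: still G, two octaves up.
Moving 24 semitones up from Gbb2 (the size of a perfect fifteenth) reaches Gbb4.

G-double-flat 4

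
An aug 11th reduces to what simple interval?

augmented 4th

Each octave removed subtracts seven from the number: 11 − 7 = 4.
Quality carries through unchanged, so the simple form is an augmented fourth.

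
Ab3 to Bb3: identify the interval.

A to B spans two letter names (A-B), so the interval is some kind of second.
The major second spans 2 semitones, and Ab3 to Bb3 is exactly 2 semitones — so this is a major second.

major second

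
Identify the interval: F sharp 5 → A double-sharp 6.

F to A spans three letter names (F-G-A), plus an octave: a tenth.
A major tenth would be 16 semitones; F#5 to A##6 is 17, one semitone wider, so the interval is augmented.
(Equivalently, a compound augmented third: an augmented third plus an octave.)

augmented 10th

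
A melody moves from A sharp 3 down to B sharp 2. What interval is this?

m7

Descending from A#3 to B#2 is the same interval as ascending B#2 to A#3.
B to A spans seven letter names (B-C-D-E-F-G-A) — that makes it a seventh of some quality.
B#2 to A#3 is 10 semitones, a half step short of the major seventh (11), so this is minor.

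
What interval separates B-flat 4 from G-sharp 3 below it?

Descending from Bb4 to G#3 is the same interval as ascending G#3 to Bb4.
G to B spans three letter names (G-A-B), plus an octave: a tenth.
A major tenth would be 16 semitones; G#3 to Bb4 is 14, two semitones narrower, so the interval is diminished.
(Equivalently, a compound diminished third: a diminished third plus an octave.)

d10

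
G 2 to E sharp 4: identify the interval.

G to E spans six letter names (G-A-B-C-D-E), plus an octave: a thirteenth.
A major thirteenth would be 21 semitones; G2 to E#4 is 22, one semitone wider, so the interval is augmented.
(Equivalently, a compound augmented sixth: an augmented sixth plus an octave.)

augmented thirteenth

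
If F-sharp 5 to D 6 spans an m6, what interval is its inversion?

major 3rd

The rule of nine gives the new number: 9 − 6 = 3, so a sixth becomes a third.
And minor becomes major under inversion, so we get a major third.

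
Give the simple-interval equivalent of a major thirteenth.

major sixth

Subtracting seven from the interval number removes an octave: 13 − 7 = 6.
That makes a major thirteenth a compound major sixth — an octave plus a major sixth.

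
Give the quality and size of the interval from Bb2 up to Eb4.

B to E spans four letter names (B-C-D-E), plus an octave — that makes it an eleventh of some quality.
The perfect eleventh spans 17 semitones, and Bb2 to Eb4 is exactly 17 semitones — so this is a perfect eleventh.
(Equivalently, a compound perfect fourth: a perfect fourth plus an octave.)

perfect 11th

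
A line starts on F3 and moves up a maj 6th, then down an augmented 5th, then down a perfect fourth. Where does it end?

Db3

F3 up a major sixth → D4 (9 semitones).
Down an augmented fifth from D4: Gb3 (8 semitones down).
Down a perfect fourth from Gb3: Db3 (5 semitones down).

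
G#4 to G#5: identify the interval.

perfect octave

G to G is the same letter name, plus an octave: an octave.
The perfect octave spans 12 semitones, and G#4 to G#5 is exactly 12 semitones — so this is a perfect octave.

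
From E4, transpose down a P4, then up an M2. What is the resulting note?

E4 down a perfect fourth → B3 (5 semitones).
A major second up from B3 is C#4.

C#4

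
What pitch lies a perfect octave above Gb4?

An octave keeps the letter name G, an octave up from G.
Moving 12 semitones up from Gb4 (the size of a perfect octave) reaches Gb5.

Gb5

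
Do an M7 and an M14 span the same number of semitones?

No

A major seventh is 11 semitones but a major fourteenth is 23 semitones — different sizes.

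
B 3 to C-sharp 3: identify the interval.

minor 7th

Descending from B3 to C#3 is the same interval as ascending C#3 to B3.
C to B spans seven letter names (C-D-E-F-G-A-B), so the interval is some kind of seventh.
C#3 to B3 is 10 semitones, a half step short of the major seventh (11), so this is minor.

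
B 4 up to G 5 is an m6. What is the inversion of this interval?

Interval numbers invert to sum to nine: 6 + 3 = 9, so a sixth inverts to a third.
Quality inverts too: minor becomes major. That makes the inversion a major third.

M3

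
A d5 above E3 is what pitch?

Bb3

Five letter names up from E: B.
A diminished fifth is 6 semitones; 6 semitones up from E3 gives Bb3.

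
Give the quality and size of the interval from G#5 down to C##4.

Descending from G#5 to C##4 is the same interval as ascending C##4 to G#5.
C to G spans five letter names (C-D-E-F-G), plus an octave — that makes it a twelfth of some quality.
A perfect twelfth would be 19 semitones; C##4 to G#5 is 18, one semitone narrower, so the interval is diminished.
(Equivalently, a compound diminished fifth: a diminished fifth plus an octave.)

d12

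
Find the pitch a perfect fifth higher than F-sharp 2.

C-sharp 3

The fifth takes the letter from F up to C.
Moving 7 semitones up from F#2 (the size of a perfect fifth) reaches C#3.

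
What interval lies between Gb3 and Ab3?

M2

G to A spans two letter names (G-A) — that makes it a second of some quality.
The major second spans 2 semitones, and Gb3 to Ab3 is exactly 2 semitones — so this is a major second.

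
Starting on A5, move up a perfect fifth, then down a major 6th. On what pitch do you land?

Up a perfect fifth from A5: E6 (7 semitones up).
A major sixth down from E6 is G5.

G5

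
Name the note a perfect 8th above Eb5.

Eb6

An octave keeps the letter name E, an octave up from E.
Moving 12 semitones up from Eb5 (the size of a perfect octave) reaches Eb6.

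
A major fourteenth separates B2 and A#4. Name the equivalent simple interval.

major seventh

Subtracting seven from the interval number removes an octave: 14 − 7 = 7.
Quality carries through unchanged, so the simple form is a major seventh.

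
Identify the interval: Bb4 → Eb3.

Descending from Bb4 to Eb3 is the same interval as ascending Eb3 to Bb4.
E to B spans five letter names (E-F-G-A-B), plus an octave: a twelfth.
Counting semitones, Eb3→Bb4 is 19, which is the perfect twelfth.
(Equivalently, a compound perfect fifth: a perfect fifth plus an octave.)

perfect twelfth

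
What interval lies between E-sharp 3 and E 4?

E to E is the same letter name, plus an octave — that makes it an octave of some quality.
A perfect octave would be 12 semitones; E#3 to E4 is 11, one semitone narrower, so the interval is diminished.

diminished octave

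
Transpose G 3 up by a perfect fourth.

Four letter names up from G: C.
Moving 5 semitones up from G3 (the size of a perfect fourth) reaches C4.

C 4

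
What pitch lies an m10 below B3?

The tenth's letter: B down three letter names plus an octave → G.
A minor tenth is 15 semitones; 15 semitones down from B3 gives G#2.

G#2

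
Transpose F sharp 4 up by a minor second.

G 4

Counting two letter names up from F lands on G.
A minor second is 1 semitone; 1 semitone up from F#4 gives G4.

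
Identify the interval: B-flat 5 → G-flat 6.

B to G spans six letter names (B-C-D-E-F-G): a sixth.
A major sixth would be 9 semitones, but Bb5 to Gb6 is 8 — one semitone narrower, making it a minor sixth.

minor sixth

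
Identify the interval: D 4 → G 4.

D to G spans four letter names (D-E-F-G) — that makes it a fourth of some quality.
The perfect fourth spans 5 semitones, and D4 to G4 is exactly 5 semitones — so this is a perfect fourth.

P4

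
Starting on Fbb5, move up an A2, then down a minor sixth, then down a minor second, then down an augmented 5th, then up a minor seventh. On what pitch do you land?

Cb5

Fbb5 up an augmented second → Gb5 (3 semitones).
Gb5 down a minor sixth → Bb4 (8 semitones).
Down a minor second from Bb4: A4 (1 semitone down).
A4 down an augmented fifth → Db4 (8 semitones).
Up a minor seventh from Db4: Cb5 (10 semitones up).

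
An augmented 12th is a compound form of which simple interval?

Subtracting seven from the interval number removes an octave: 12 − 7 = 5.
So an augmented twelfth is an octave plus an augmented fifth. The quality is unchanged.

A5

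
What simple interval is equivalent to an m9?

minor second

Each octave removed subtracts seven from the number: 9 − 7 = 2.
So a minor ninth is an octave plus a minor second. The quality is unchanged.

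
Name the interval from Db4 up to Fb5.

D to F spans three letter names (D-E-F), plus an octave: a tenth.
Db4 to Fb5 is 15 semitones, a half step short of the major tenth (16), so this is minor.
(Equivalently, a compound minor third: a minor third plus an octave.)

minor tenth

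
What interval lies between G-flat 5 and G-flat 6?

G to G is the same letter name, plus an octave, so the interval is some kind of octave.
Gb5 to Gb6 is 12 semitones, matching the perfect octave exactly, so the quality is perfect.

perfect 8th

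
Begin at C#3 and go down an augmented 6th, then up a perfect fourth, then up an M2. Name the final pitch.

Down an augmented sixth from C#3: Eb2 (10 semitones down).
Eb2 up a perfect fourth → Ab2 (5 semitones).
Ab2 up a major second → Bb2 (2 semitones).

Bb2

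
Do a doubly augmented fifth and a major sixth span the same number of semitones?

Yes

Both span 9 semitones: a doubly augmented fifth and a major sixth are the same chromatic distance.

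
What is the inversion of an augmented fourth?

diminished fifth

The rule of nine gives the new number: 9 − 4 = 5, so a fourth becomes a fifth.
And augmented becomes diminished under inversion, so we get a diminished fifth.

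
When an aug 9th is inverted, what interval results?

diminished 7th

First reduce the compound augmented ninth to its simple form, an augmented second.
Interval numbers invert to sum to nine: 2 + 7 = 9, so a second inverts to a seventh.
And augmented becomes diminished under inversion, so we get a diminished seventh.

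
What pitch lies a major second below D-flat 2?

The second takes the letter from D down to C.
Moving 2 semitones down from Db2 (the size of a major second) reaches Cb2.

C-flat 2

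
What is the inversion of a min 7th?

Inverted interval numbers add to nine, so a seventh pairs with a second (7 + 2 = 9).
And minor becomes major under inversion, so we get a major second.

major second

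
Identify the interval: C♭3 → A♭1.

Descending from Cb3 to Ab1 is the same interval as ascending Ab1 to Cb3.
A to C spans three letter names (A-B-C), plus an octave, so the interval is some kind of tenth.
Ab1 to Cb3 is 15 semitones, a half step short of the major tenth (16), so this is minor.
(Equivalently, a compound minor third: a minor third plus an octave.)

minor 10th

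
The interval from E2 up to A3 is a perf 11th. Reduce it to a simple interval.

Each octave removed subtracts seven from the number: 11 − 7 = 4.
Quality carries through unchanged, so the simple form is a perfect fourth.

P4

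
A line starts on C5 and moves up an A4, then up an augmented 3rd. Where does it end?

An augmented fourth up from C5 is F#5.
Up an augmented third from F#5: A##5 (5 semitones up).

A##5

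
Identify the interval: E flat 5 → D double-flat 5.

Descending from Eb5 to Dbb5 is the same interval as ascending Dbb5 to Eb5.
D to E spans two letter names (D-E) — that makes it a second of some quality.
A major second would be 2 semitones; Dbb5 to Eb5 is 3, one semitone wider, so the interval is augmented.

augmented second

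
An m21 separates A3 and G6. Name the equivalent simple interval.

Each octave removed subtracts seven from the number: 21 − 14 = 7.
Quality carries through unchanged, so the simple form is a minor seventh.

m7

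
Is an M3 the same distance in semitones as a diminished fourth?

Yes

A major third = 4 semitones = a diminished fourth; enharmonically equal.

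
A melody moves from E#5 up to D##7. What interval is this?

M14

E to D spans seven letter names (E-F-G-A-B-C-D), plus an octave, so the interval is some kind of fourteenth.
E#5 to D##7 is 23 semitones, matching the major fourteenth exactly, so the quality is major.
(Equivalently, a compound major seventh: a major seventh plus an octave.)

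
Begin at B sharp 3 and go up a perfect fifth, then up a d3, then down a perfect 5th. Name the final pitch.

D 4

B#3 up a perfect fifth → F##4 (7 semitones).
F##4 up a diminished third → A4 (2 semitones).
A perfect fifth down from A4 is D4.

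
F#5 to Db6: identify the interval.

F to D spans six letter names (F-G-A-B-C-D) — that makes it a sixth of some quality.
A major sixth would be 9 semitones; F#5 to Db6 is 7, two semitones narrower, so the interval is diminished.

d6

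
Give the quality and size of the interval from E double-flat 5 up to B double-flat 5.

E to B spans five letter names (E-F-G-A-B) — that makes it a fifth of some quality.
Ebb5 to Bbb5 is 7 semitones, matching the perfect fifth exactly, so the quality is perfect.

P5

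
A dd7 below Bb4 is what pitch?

C##4

Seven letter names down from B: C.
A doubly diminished seventh is 8 semitones; 8 semitones down from Bb4 gives C##4.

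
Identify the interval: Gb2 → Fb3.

G to F spans seven letter names (G-A-B-C-D-E-F) — that makes it a seventh of some quality.
A major seventh would be 11 semitones, but Gb2 to Fb3 is 10 — one semitone narrower, making it a minor seventh.

m7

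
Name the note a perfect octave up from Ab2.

The letter stays A (same as the start), shifted an octave up.
A perfect octave is 12 semitones; 12 semitones up from Ab2 gives Ab3.

Ab3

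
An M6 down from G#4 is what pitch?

The sixth takes the letter from G down to B.
Moving 9 semitones down from G#4 (the size of a major sixth) reaches B3.

B3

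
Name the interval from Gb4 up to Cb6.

G to C spans four letter names (G-A-B-C), plus an octave — that makes it an eleventh of some quality.
Counting semitones, Gb4→Cb6 is 17, which is the perfect eleventh.
(Equivalently, a compound perfect fourth: a perfect fourth plus an octave.)

perfect eleventh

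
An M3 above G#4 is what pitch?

Three letter names up from G: B.
A major third spans 4 semitones, so from G#4 the target pitch is B#4.

B#4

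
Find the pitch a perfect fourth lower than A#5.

Counting four letter names down from A lands on E.
A perfect fourth spans 5 semitones, so from A#5 the target pitch is E#5.

E#5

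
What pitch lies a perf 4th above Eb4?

Ab4

Four letter names up from E: A.
Moving 5 semitones up from Eb4 (the size of a perfect fourth) reaches Ab4.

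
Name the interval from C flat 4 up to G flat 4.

C to G spans five letter names (C-D-E-F-G), so the interval is some kind of fifth.
Cb4 to Gb4 is 7 semitones, matching the perfect fifth exactly, so the quality is perfect.

perfect 5th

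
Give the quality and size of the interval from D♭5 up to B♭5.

D to B spans six letter names (D-E-F-G-A-B), so the interval is some kind of sixth.
Counting semitones, Db5→Bb5 is 9, which is the major sixth.

major 6th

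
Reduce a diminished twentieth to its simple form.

diminished sixth

Each octave removed subtracts seven from the number: 20 − 14 = 6.
That makes a diminished twentieth a compound diminished sixth — 2 octaves plus a diminished sixth.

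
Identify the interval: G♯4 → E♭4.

Descending from G#4 to Eb4 is the same interval as ascending Eb4 to G#4.
E to G spans three letter names (E-F-G): a third.
Eb4 to G#4 spans 5 semitones — one semitone wider than the major third (4) — giving an augmented third.

augmented 3rd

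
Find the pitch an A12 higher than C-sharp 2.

G-double-sharp 3

Counting five letter names plus an octave up from C lands on G.
Moving 20 semitones up from C#2 (the size of an augmented twelfth) reaches G##3.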